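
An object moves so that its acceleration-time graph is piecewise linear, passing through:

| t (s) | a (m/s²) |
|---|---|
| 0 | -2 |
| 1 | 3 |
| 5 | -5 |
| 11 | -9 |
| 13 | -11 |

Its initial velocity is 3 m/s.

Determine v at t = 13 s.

-62.5 m/s

Δv equals the area under the a-t graph; then v = v₀ + Δv.
0–1 s: ½(-2 + 3)(1) = 0.5 m/s
1–5 s: ½(3 + -5)(4) = -4 m/s
5–11 s: ½(-5 + -9)(6) = -42 m/s
11–13 s: ½(-9 + -11)(2) = -20 m/s
Δv = -65.5 m/s, so v(13) = 3 + (-65.5) = -62.5 m/s.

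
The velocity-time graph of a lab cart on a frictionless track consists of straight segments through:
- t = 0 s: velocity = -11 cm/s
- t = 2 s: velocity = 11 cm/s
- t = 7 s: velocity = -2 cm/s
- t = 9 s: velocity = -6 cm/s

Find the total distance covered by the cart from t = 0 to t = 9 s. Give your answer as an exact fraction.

Distance (not displacement) is the total path length: add the absolute areas under v-t.
0–2 s: v = 0 at t = 1 s; triangle areas 5.5 + 5.5 = 11 cm
2–7 s: v = 0 at t = 81/13 s; triangle areas 605/26 + 10/13 = 625/26 cm
7–9 s: |½(-2 + -6)(2)| = 8 cm
Total distance = 1119/26 cm

1119/26 cm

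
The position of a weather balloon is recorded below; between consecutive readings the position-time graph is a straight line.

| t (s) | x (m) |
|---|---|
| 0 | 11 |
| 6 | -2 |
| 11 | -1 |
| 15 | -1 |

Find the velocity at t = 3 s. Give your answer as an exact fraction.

-13/6 m/s

Velocity is the slope of the x-t graph on 0–6 s: (-2 − 11)/(6 − 0) = -13/6 m/s.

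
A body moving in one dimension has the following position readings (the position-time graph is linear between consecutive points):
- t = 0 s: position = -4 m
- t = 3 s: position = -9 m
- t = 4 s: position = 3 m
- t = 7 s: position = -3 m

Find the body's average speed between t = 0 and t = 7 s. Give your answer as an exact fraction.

23/7 m/s

Average speed = (total path length)/(elapsed time); on a piecewise-linear x-t graph the path length is Σ|Δx|.
0–3 s: |Δx| = |-9 − -4| = 5 m
3–4 s: |Δx| = |3 − -9| = 12 m
4–7 s: |Δx| = |-3 − 3| = 6 m
Total path = 23 m; average speed = 23/7 = 23/7 m/s.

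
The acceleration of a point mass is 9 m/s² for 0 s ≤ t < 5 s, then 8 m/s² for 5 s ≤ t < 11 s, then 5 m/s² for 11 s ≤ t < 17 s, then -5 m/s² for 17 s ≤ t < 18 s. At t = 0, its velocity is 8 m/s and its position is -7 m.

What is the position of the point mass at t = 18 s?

On each constant-a segment, Δv = aΔt and Δx = v₀Δt + ½aΔt²; chain segment to segment.
0–5 s: v starts 8 m/s; Δx = 8·5 + ½·9·5² = 152.5 m; v ends 53 m/s.
5–11 s: v starts 53 m/s; Δx = 53·6 + ½·8·6² = 462 m; v ends 101 m/s.
11–17 s: v starts 101 m/s; Δx = 101·6 + ½·5·6² = 696 m; v ends 131 m/s.
17–18 s: v starts 131 m/s; Δx = 131·1 + ½·-5·1² = 128.5 m; v ends 126 m/s.
x(18) = -7 + Σ Δx = 1432 m.

1432 m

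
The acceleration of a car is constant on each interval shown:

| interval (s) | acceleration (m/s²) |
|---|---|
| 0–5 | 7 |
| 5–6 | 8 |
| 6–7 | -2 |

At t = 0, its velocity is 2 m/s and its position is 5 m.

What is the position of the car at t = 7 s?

187.5 m

On each constant-a segment, Δv = aΔt and Δx = v₀Δt + ½aΔt²; chain segment to segment.
0–5 s: v starts 2 m/s; Δx = 2·5 + ½·7·5² = 97.5 m; v ends 37 m/s.
5–6 s: v starts 37 m/s; Δx = 37·1 + ½·8·1² = 41 m; v ends 45 m/s.
6–7 s: v starts 45 m/s; Δx = 45·1 + ½·-2·1² = 44 m; v ends 43 m/s.
x(7) = 5 + Σ Δx = 187.5 m.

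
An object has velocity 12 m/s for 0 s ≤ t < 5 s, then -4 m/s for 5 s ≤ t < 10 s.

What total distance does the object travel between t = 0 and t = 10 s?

80 m

Total distance travelled is ∫|v| dt — sum the magnitudes of each area piece.
0–5 s: |12| × 5 = 60 m
5–10 s: |-4| × 5 = 20 m
Total distance = 80 m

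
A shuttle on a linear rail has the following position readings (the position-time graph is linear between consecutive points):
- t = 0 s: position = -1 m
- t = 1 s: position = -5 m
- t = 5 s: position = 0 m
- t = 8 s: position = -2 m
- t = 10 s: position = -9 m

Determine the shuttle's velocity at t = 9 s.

Velocity is the slope of the x-t graph on 8–10 s: (-9 − -2)/(10 − 8) = -3.5 m/s.

-3.5 m/s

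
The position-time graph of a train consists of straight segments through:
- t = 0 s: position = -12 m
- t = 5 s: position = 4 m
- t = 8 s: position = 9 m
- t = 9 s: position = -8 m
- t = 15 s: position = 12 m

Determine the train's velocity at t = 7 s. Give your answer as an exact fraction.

Velocity is the slope of the x-t graph on 5–8 s: (9 − 4)/(8 − 5) = 5/3 m/s.

5/3 m/s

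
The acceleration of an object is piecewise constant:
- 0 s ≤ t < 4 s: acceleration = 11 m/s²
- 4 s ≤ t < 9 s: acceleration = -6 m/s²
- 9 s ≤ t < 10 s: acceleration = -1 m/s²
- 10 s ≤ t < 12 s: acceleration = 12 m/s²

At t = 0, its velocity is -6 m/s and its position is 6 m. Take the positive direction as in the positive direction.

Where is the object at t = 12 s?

230.5 m

On each constant-a segment, Δv = aΔt and Δx = v₀Δt + ½aΔt²; chain segment to segment.
0–4 s: v starts -6 m/s; Δx = -6·4 + ½·11·4² = 64 m; v ends 38 m/s.
4–9 s: v starts 38 m/s; Δx = 38·5 + ½·-6·5² = 115 m; v ends 8 m/s.
9–10 s: v starts 8 m/s; Δx = 8·1 + ½·-1·1² = 7.5 m; v ends 7 m/s.
10–12 s: v starts 7 m/s; Δx = 7·2 + ½·12·2² = 38 m; v ends 31 m/s.
x(12) = 6 + Σ Δx = 230.5 m.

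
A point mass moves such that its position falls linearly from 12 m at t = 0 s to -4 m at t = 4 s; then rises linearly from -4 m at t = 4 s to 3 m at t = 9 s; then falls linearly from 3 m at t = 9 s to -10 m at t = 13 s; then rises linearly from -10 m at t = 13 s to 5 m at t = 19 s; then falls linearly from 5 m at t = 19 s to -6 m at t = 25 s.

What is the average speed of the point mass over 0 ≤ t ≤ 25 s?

2.48 m/s

Average speed = (total path length)/(elapsed time); on a piecewise-linear x-t graph the path length is Σ|Δx|.
0–4 s: |Δx| = |-4 − 12| = 16 m
4–9 s: |Δx| = |3 − -4| = 7 m
9–13 s: |Δx| = |-10 − 3| = 13 m
13–19 s: |Δx| = |5 − -10| = 15 m
19–25 s: |Δx| = |-6 − 5| = 11 m
Total path = 62 m; average speed = 62/25 = 2.48 m/s.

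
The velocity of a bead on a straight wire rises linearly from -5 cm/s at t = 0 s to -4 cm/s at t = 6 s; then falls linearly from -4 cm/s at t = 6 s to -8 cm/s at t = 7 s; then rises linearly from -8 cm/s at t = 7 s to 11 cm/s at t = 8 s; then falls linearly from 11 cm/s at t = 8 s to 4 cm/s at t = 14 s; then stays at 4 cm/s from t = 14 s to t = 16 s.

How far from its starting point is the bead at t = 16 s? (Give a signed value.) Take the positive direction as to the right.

Net displacement equals the area under the velocity-time graph (areas below the axis count negative).
0–6 s: ½(-5 + -4)(6) = -27 cm
6–7 s: ½(-4 + -8)(1) = -6 cm
7–8 s: ½(-8 + 11)(1) = 1.5 cm
8–14 s: ½(11 + 4)(6) = 45 cm
14–16 s: 4 × 2 = 8 cm
Net displacement = 21.5 cm

21.5 cm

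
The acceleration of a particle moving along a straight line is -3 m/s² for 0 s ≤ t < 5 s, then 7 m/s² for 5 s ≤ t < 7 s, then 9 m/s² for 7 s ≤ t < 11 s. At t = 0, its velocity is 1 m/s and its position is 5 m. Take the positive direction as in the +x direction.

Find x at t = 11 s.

30.5 m

On each constant-a segment, Δv = aΔt and Δx = v₀Δt + ½aΔt²; chain segment to segment.
0–5 s: v starts 1 m/s; Δx = 1·5 + ½·-3·5² = -32.5 m; v ends -14 m/s.
5–7 s: v starts -14 m/s; Δx = -14·2 + ½·7·2² = -14 m; v ends 0 m/s.
7–11 s: v starts 0 m/s; Δx = 0·4 + ½·9·4² = 72 m; v ends 36 m/s.
x(11) = 5 + Σ Δx = 30.5 m.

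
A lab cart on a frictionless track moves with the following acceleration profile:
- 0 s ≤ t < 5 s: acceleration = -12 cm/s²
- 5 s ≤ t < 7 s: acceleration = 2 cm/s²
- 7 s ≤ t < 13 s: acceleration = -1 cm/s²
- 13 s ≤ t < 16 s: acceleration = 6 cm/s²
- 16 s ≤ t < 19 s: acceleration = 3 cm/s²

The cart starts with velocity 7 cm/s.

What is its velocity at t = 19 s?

Δv equals the area under the a-t graph; then v = v₀ + Δv.
0–5 s: -12 × 5 = -60 cm/s
5–7 s: 2 × 2 = 4 cm/s
7–13 s: -1 × 6 = -6 cm/s
13–16 s: 6 × 3 = 18 cm/s
16–19 s: 3 × 3 = 9 cm/s
Δv = -35 cm/s, so v(19) = 7 + (-35) = -28 cm/s.

-28 cm/s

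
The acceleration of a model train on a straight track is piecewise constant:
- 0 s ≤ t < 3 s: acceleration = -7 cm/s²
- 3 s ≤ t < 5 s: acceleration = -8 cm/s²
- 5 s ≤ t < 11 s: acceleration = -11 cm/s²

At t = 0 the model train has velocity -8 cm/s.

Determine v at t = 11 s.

-111 cm/s

Δv equals the area under the a-t graph; then v = v₀ + Δv.
0–3 s: -7 × 3 = -21 cm/s
3–5 s: -8 × 2 = -16 cm/s
5–11 s: -11 × 6 = -66 cm/s
Δv = -103 cm/s, so v(11) = -8 + (-103) = -111 cm/s.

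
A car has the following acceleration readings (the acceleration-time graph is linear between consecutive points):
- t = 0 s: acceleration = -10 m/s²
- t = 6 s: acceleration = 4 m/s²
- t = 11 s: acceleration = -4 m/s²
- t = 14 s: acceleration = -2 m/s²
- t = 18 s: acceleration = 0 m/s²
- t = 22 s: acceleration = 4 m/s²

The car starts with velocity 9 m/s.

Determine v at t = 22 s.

-14 m/s

Δv equals the area under the a-t graph; then v = v₀ + Δv.
0–6 s: ½(-10 + 4)(6) = -18 m/s
6–11 s: ½(4 + -4)(5) = 0 m/s
11–14 s: ½(-4 + -2)(3) = -9 m/s
14–18 s: ½(-2 + 0)(4) = -4 m/s
18–22 s: ½(0 + 4)(4) = 8 m/s
Δv = -23 m/s, so v(22) = 9 + (-23) = -14 m/s.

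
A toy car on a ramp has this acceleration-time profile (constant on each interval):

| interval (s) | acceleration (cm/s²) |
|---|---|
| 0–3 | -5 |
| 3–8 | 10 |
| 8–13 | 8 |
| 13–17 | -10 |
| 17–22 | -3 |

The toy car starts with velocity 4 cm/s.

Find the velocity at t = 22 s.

24 cm/s

Δv equals the area under the a-t graph; then v = v₀ + Δv.
0–3 s: -5 × 3 = -15 cm/s
3–8 s: 10 × 5 = 50 cm/s
8–13 s: 8 × 5 = 40 cm/s
13–17 s: -10 × 4 = -40 cm/s
17–22 s: -3 × 5 = -15 cm/s
Δv = 20 cm/s, so v(22) = 4 + (20) = 24 cm/s.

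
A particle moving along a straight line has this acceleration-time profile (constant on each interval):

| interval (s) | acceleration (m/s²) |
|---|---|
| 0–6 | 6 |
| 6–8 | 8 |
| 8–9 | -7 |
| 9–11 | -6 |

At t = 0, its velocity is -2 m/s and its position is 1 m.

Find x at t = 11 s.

On each constant-a segment, Δv = aΔt and Δx = v₀Δt + ½aΔt²; chain segment to segment.
0–6 s: v starts -2 m/s; Δx = -2·6 + ½·6·6² = 96 m; v ends 34 m/s.
6–8 s: v starts 34 m/s; Δx = 34·2 + ½·8·2² = 84 m; v ends 50 m/s.
8–9 s: v starts 50 m/s; Δx = 50·1 + ½·-7·1² = 46.5 m; v ends 43 m/s.
9–11 s: v starts 43 m/s; Δx = 43·2 + ½·-6·2² = 74 m; v ends 31 m/s.
x(11) = 1 + Σ Δx = 301.5 m.

301.5 m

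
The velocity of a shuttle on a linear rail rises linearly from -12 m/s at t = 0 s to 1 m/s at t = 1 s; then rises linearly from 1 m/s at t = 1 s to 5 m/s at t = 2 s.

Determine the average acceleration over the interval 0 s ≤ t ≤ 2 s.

Average acceleration = Δv/Δt = (5 − -12)/(2 − 0) = 8.5 m/s².

8.5 m/s²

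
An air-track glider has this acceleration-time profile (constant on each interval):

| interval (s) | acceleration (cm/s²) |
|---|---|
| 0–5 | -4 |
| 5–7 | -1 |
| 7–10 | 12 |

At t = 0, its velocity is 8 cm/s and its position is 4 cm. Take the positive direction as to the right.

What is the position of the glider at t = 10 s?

-20 cm

On each constant-a segment, Δv = aΔt and Δx = v₀Δt + ½aΔt²; chain segment to segment.
0–5 s: v starts 8 cm/s; Δx = 8·5 + ½·-4·5² = -10 cm; v ends -12 cm/s.
5–7 s: v starts -12 cm/s; Δx = -12·2 + ½·-1·2² = -26 cm; v ends -14 cm/s.
7–10 s: v starts -14 cm/s; Δx = -14·3 + ½·12·3² = 12 cm; v ends 22 cm/s.
x(10) = 4 + Σ Δx = -20 cm.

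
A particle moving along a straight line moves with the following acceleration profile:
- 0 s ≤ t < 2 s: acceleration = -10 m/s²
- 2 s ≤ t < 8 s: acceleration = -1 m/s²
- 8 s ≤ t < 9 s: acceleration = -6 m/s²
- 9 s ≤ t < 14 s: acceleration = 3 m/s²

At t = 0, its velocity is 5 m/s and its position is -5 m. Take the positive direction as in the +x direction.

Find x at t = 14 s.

On each constant-a segment, Δv = aΔt and Δx = v₀Δt + ½aΔt²; chain segment to segment.
0–2 s: v starts 5 m/s; Δx = 5·2 + ½·-10·2² = -10 m; v ends -15 m/s.
2–8 s: v starts -15 m/s; Δx = -15·6 + ½·-1·6² = -108 m; v ends -21 m/s.
8–9 s: v starts -21 m/s; Δx = -21·1 + ½·-6·1² = -24 m; v ends -27 m/s.
9–14 s: v starts -27 m/s; Δx = -27·5 + ½·3·5² = -97.5 m; v ends -12 m/s.
x(14) = -5 + Σ Δx = -244.5 m.

-244.5 m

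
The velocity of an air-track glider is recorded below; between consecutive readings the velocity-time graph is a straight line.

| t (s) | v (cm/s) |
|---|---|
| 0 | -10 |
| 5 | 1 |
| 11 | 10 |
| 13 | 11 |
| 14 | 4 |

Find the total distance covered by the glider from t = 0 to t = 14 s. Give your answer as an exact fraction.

Total distance travelled is ∫|v| dt — sum the magnitudes of each area piece.
0–5 s: v = 0 at t = 50/11 s; triangle areas 250/11 + 5/22 = 505/22 cm
5–11 s: |½(1 + 10)(6)| = 33 cm
11–13 s: |½(10 + 11)(2)| = 21 cm
13–14 s: |½(11 + 4)(1)| = 7.5 cm
Total distance = 929/11 cm

929/11 cm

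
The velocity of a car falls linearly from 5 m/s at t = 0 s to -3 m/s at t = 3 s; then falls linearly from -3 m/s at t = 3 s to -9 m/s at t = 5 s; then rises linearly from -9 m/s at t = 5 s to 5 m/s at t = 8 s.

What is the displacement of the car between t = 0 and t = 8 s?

-15 m

Displacement is the signed area under the v-t curve.
0–3 s: ½(5 + -3)(3) = 3 m
3–5 s: ½(-3 + -9)(2) = -12 m
5–8 s: ½(-9 + 5)(3) = -6 m
Net displacement = -15 m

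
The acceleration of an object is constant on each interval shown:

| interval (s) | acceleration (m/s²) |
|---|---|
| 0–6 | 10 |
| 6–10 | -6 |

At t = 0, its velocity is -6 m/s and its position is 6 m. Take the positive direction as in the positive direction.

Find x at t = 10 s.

318 m

On each constant-a segment, Δv = aΔt and Δx = v₀Δt + ½aΔt²; chain segment to segment.
0–6 s: v starts -6 m/s; Δx = -6·6 + ½·10·6² = 144 m; v ends 54 m/s.
6–10 s: v starts 54 m/s; Δx = 54·4 + ½·-6·4² = 168 m; v ends 30 m/s.
x(10) = 6 + Σ Δx = 318 m.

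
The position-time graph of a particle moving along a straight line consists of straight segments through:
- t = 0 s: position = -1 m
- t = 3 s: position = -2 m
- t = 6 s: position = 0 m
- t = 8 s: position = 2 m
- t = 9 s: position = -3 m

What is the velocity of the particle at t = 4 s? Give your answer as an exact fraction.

2/3 m/s

Velocity is the slope of the x-t graph on 3–6 s: (0 − -2)/(6 − 3) = 2/3 m/s.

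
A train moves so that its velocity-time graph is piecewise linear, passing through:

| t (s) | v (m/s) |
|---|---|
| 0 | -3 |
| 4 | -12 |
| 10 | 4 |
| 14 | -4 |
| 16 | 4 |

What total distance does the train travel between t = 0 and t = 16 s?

72 m

Distance (not displacement) is the total path length: add the absolute areas under v-t.
0–4 s: |½(-3 + -12)(4)| = 30 m
4–10 s: v = 0 at t = 8.5 s; triangle areas 27 + 3 = 30 m
10–14 s: v = 0 at t = 12 s; triangle areas 4 + 4 = 8 m
14–16 s: v = 0 at t = 15 s; triangle areas 2 + 2 = 4 m
Total distance = 72 m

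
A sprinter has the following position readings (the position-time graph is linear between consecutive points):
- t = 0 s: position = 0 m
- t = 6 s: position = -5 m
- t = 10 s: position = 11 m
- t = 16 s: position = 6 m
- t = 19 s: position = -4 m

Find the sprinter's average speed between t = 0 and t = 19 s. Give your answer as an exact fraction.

36/19 m/s

Average speed = (total path length)/(elapsed time); on a piecewise-linear x-t graph the path length is Σ|Δx|.
0–6 s: |Δx| = |-5 − 0| = 5 m
6–10 s: |Δx| = |11 − -5| = 16 m
10–16 s: |Δx| = |6 − 11| = 5 m
16–19 s: |Δx| = |-4 − 6| = 10 m
Total path = 36 m; average speed = 36/19 = 36/19 m/s.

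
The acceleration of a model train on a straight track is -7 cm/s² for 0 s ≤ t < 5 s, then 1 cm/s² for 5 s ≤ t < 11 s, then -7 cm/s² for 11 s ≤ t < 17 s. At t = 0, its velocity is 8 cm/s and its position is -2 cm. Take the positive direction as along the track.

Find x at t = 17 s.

-445.5 cm

On each constant-a segment, Δv = aΔt and Δx = v₀Δt + ½aΔt²; chain segment to segment.
0–5 s: v starts 8 cm/s; Δx = 8·5 + ½·-7·5² = -47.5 cm; v ends -27 cm/s.
5–11 s: v starts -27 cm/s; Δx = -27·6 + ½·1·6² = -144 cm; v ends -21 cm/s.
11–17 s: v starts -21 cm/s; Δx = -21·6 + ½·-7·6² = -252 cm; v ends -63 cm/s.
x(17) = -2 + Σ Δx = -445.5 cm.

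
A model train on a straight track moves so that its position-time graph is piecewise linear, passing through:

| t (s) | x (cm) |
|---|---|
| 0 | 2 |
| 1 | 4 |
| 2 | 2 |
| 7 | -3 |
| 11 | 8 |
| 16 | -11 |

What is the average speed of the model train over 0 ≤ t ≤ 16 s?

2.4375 cm/s

Average speed = (total path length)/(elapsed time); on a piecewise-linear x-t graph the path length is Σ|Δx|.
0–1 s: |Δx| = |4 − 2| = 2 cm
1–2 s: |Δx| = |2 − 4| = 2 cm
2–7 s: |Δx| = |-3 − 2| = 5 cm
7–11 s: |Δx| = |8 − -3| = 11 cm
11–16 s: |Δx| = |-11 − 8| = 19 cm
Total path = 39 cm; average speed = 39/16 = 2.4375 cm/s.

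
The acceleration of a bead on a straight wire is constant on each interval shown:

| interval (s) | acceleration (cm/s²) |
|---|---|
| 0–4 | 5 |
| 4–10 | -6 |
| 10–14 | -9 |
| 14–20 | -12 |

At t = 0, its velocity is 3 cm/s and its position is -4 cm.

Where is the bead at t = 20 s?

On each constant-a segment, Δv = aΔt and Δx = v₀Δt + ½aΔt²; chain segment to segment.
0–4 s: v starts 3 cm/s; Δx = 3·4 + ½·5·4² = 52 cm; v ends 23 cm/s.
4–10 s: v starts 23 cm/s; Δx = 23·6 + ½·-6·6² = 30 cm; v ends -13 cm/s.
10–14 s: v starts -13 cm/s; Δx = -13·4 + ½·-9·4² = -124 cm; v ends -49 cm/s.
14–20 s: v starts -49 cm/s; Δx = -49·6 + ½·-12·6² = -510 cm; v ends -121 cm/s.
x(20) = -4 + Σ Δx = -556 cm.

-556 cm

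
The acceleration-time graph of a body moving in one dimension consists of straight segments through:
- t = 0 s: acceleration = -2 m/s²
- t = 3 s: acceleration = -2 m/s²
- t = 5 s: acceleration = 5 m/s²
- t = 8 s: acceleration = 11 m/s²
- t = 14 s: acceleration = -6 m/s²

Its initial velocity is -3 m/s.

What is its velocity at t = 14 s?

33 m/s

Δv equals the area under the a-t graph; then v = v₀ + Δv.
0–3 s: -2 × 3 = -6 m/s
3–5 s: ½(-2 + 5)(2) = 3 m/s
5–8 s: ½(5 + 11)(3) = 24 m/s
8–14 s: ½(11 + -6)(6) = 15 m/s
Δv = 36 m/s, so v(14) = -3 + (36) = 33 m/s.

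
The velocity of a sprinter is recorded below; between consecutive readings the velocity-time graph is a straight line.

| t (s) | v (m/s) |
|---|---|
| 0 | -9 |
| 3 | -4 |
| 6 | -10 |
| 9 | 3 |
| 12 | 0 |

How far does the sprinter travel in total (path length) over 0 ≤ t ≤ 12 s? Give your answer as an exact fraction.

1497/26 m

Distance (not displacement) is the total path length: add the absolute areas under v-t.
0–3 s: |½(-9 + -4)(3)| = 19.5 m
3–6 s: |½(-4 + -10)(3)| = 21 m
6–9 s: v = 0 at t = 108/13 s; triangle areas 150/13 + 27/26 = 327/26 m
9–12 s: |½(3 + 0)(3)| = 4.5 m
Total distance = 1497/26 m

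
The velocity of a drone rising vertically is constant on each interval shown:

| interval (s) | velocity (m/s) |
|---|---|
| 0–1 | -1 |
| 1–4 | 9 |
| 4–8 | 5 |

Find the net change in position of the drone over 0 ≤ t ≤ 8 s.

46 m

Displacement is the signed area under the v-t curve.
0–1 s: -1 × 1 = -1 m
1–4 s: 9 × 3 = 27 m
4–8 s: 5 × 4 = 20 m
Net displacement = 46 m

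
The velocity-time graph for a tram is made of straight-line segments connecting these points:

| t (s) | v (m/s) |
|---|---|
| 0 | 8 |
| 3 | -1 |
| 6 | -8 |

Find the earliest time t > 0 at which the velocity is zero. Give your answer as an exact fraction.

v changes sign on 0–3 s (from 8 to -1); the graph is linear there, so v = 0 at t = 0 + (-8)·(3 − 0)/(-1 − 8) = 8/3 s.

t = 8/3 s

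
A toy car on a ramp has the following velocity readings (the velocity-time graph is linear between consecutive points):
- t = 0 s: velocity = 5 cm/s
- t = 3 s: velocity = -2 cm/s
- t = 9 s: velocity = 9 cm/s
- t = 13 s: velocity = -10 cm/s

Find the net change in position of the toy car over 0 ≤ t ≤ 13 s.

Displacement is the signed area under the v-t curve.
0–3 s: ½(5 + -2)(3) = 4.5 cm
3–9 s: ½(-2 + 9)(6) = 21 cm
9–13 s: ½(9 + -10)(4) = -2 cm
Net displacement = 23.5 cm

23.5 cm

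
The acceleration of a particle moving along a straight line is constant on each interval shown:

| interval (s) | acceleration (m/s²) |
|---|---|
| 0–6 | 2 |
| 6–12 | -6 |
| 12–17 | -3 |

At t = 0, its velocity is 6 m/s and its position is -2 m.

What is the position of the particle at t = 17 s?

-57.5 m

On each constant-a segment, Δv = aΔt and Δx = v₀Δt + ½aΔt²; chain segment to segment.
0–6 s: v starts 6 m/s; Δx = 6·6 + ½·2·6² = 72 m; v ends 18 m/s.
6–12 s: v starts 18 m/s; Δx = 18·6 + ½·-6·6² = 0 m; v ends -18 m/s.
12–17 s: v starts -18 m/s; Δx = -18·5 + ½·-3·5² = -127.5 m; v ends -33 m/s.
x(17) = -2 + Σ Δx = -57.5 m.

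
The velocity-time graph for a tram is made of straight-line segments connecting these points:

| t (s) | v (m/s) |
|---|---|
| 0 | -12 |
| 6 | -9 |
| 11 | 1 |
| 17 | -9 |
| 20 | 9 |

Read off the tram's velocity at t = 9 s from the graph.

On 6–11 s the graph is linear from -9 to 1 m/s: v(9) = -9 + (1 − -9)·(9 − 6)/(11 − 6) = -3 m/s.

-3 m/s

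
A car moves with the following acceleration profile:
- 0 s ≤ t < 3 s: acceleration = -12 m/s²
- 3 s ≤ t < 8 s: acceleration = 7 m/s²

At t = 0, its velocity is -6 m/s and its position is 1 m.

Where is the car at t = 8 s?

-193.5 m

On each constant-a segment, Δv = aΔt and Δx = v₀Δt + ½aΔt²; chain segment to segment.
0–3 s: v starts -6 m/s; Δx = -6·3 + ½·-12·3² = -72 m; v ends -42 m/s.
3–8 s: v starts -42 m/s; Δx = -42·5 + ½·7·5² = -122.5 m; v ends -7 m/s.
x(8) = 1 + Σ Δx = -193.5 m.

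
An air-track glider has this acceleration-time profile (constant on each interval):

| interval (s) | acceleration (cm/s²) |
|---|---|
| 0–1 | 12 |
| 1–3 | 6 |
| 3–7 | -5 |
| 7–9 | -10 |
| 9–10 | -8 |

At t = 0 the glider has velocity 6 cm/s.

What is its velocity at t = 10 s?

Δv equals the area under the a-t graph; then v = v₀ + Δv.
0–1 s: 12 × 1 = 12 cm/s
1–3 s: 6 × 2 = 12 cm/s
3–7 s: -5 × 4 = -20 cm/s
7–9 s: -10 × 2 = -20 cm/s
9–10 s: -8 × 1 = -8 cm/s
Δv = -24 cm/s, so v(10) = 6 + (-24) = -18 cm/s.

-18 cm/s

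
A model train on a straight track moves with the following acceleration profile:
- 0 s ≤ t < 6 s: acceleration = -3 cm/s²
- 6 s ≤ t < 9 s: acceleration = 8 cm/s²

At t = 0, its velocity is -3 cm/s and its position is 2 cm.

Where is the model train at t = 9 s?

-97 cm

On each constant-a segment, Δv = aΔt and Δx = v₀Δt + ½aΔt²; chain segment to segment.
0–6 s: v starts -3 cm/s; Δx = -3·6 + ½·-3·6² = -72 cm; v ends -21 cm/s.
6–9 s: v starts -21 cm/s; Δx = -21·3 + ½·8·3² = -27 cm; v ends 3 cm/s.
x(9) = 2 + Σ Δx = -97 cm.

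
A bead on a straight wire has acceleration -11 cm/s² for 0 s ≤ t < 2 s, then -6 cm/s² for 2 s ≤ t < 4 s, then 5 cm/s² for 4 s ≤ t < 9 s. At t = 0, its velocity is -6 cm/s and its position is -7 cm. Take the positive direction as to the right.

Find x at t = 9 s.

On each constant-a segment, Δv = aΔt and Δx = v₀Δt + ½aΔt²; chain segment to segment.
0–2 s: v starts -6 cm/s; Δx = -6·2 + ½·-11·2² = -34 cm; v ends -28 cm/s.
2–4 s: v starts -28 cm/s; Δx = -28·2 + ½·-6·2² = -68 cm; v ends -40 cm/s.
4–9 s: v starts -40 cm/s; Δx = -40·5 + ½·5·5² = -137.5 cm; v ends -15 cm/s.
x(9) = -7 + Σ Δx = -246.5 cm.

-246.5 cm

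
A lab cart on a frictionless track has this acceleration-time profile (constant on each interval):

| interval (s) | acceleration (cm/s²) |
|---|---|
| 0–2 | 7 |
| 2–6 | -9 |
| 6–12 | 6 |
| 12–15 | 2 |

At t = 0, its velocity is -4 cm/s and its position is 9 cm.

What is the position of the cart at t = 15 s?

-26 cm

On each constant-a segment, Δv = aΔt and Δx = v₀Δt + ½aΔt²; chain segment to segment.
0–2 s: v starts -4 cm/s; Δx = -4·2 + ½·7·2² = 6 cm; v ends 10 cm/s.
2–6 s: v starts 10 cm/s; Δx = 10·4 + ½·-9·4² = -32 cm; v ends -26 cm/s.
6–12 s: v starts -26 cm/s; Δx = -26·6 + ½·6·6² = -48 cm; v ends 10 cm/s.
12–15 s: v starts 10 cm/s; Δx = 10·3 + ½·2·3² = 39 cm; v ends 16 cm/s.
x(15) = 9 + Σ Δx = -26 cm.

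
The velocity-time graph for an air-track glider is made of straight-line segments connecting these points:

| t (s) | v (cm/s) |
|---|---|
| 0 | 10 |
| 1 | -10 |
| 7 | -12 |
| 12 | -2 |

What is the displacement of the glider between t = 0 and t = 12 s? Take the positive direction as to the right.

Displacement is the signed area under the v-t curve.
0–1 s: ½(10 + -10)(1) = 0 cm
1–7 s: ½(-10 + -12)(6) = -66 cm
7–12 s: ½(-12 + -2)(5) = -35 cm
Net displacement = -101 cm

-101 cm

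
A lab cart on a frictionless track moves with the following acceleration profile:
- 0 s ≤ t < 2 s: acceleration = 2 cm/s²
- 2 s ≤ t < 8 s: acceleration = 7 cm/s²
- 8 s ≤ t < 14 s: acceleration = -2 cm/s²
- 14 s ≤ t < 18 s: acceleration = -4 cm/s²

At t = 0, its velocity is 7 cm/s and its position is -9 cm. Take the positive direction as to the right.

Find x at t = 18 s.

615 cm

On each constant-a segment, Δv = aΔt and Δx = v₀Δt + ½aΔt²; chain segment to segment.
0–2 s: v starts 7 cm/s; Δx = 7·2 + ½·2·2² = 18 cm; v ends 11 cm/s.
2–8 s: v starts 11 cm/s; Δx = 11·6 + ½·7·6² = 192 cm; v ends 53 cm/s.
8–14 s: v starts 53 cm/s; Δx = 53·6 + ½·-2·6² = 282 cm; v ends 41 cm/s.
14–18 s: v starts 41 cm/s; Δx = 41·4 + ½·-4·4² = 132 cm; v ends 25 cm/s.
x(18) = -9 + Σ Δx = 615 cm.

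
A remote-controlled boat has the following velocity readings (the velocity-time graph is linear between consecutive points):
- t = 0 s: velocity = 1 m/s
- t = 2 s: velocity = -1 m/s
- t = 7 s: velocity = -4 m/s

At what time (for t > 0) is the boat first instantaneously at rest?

t = 1 s

v changes sign on 0–2 s (from 1 to -1); the graph is linear there, so v = 0 at t = 0 + (-1)·(2 − 0)/(-1 − 1) = 1 s.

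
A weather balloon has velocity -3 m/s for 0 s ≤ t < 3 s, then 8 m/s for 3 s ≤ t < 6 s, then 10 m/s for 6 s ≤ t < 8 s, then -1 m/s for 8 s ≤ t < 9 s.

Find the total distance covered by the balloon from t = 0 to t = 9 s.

Distance (not displacement) is the total path length: add the absolute areas under v-t.
0–3 s: |-3| × 3 = 9 m
3–6 s: |8| × 3 = 24 m
6–8 s: |10| × 2 = 20 m
8–9 s: |-1| × 1 = 1 m
Total distance = 54 m

54 m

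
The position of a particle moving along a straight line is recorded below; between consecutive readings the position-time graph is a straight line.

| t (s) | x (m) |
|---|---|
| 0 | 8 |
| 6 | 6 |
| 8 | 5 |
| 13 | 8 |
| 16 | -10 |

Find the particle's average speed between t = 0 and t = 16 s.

Average speed = (total path length)/(elapsed time); on a piecewise-linear x-t graph the path length is Σ|Δx|.
0–6 s: |Δx| = |6 − 8| = 2 m
6–8 s: |Δx| = |5 − 6| = 1 m
8–13 s: |Δx| = |8 − 5| = 3 m
13–16 s: |Δx| = |-10 − 8| = 18 m
Total path = 24 m; average speed = 24/16 = 1.5 m/s.

1.5 m/s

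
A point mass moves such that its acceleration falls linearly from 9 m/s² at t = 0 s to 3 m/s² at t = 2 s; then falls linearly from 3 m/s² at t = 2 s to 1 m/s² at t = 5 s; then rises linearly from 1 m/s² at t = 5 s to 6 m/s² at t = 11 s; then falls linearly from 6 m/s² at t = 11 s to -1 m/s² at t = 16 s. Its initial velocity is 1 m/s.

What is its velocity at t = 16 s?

52.5 m/s

Δv equals the area under the a-t graph; then v = v₀ + Δv.
0–2 s: ½(9 + 3)(2) = 12 m/s
2–5 s: ½(3 + 1)(3) = 6 m/s
5–11 s: ½(1 + 6)(6) = 21 m/s
11–16 s: ½(6 + -1)(5) = 12.5 m/s
Δv = 51.5 m/s, so v(16) = 1 + (51.5) = 52.5 m/s.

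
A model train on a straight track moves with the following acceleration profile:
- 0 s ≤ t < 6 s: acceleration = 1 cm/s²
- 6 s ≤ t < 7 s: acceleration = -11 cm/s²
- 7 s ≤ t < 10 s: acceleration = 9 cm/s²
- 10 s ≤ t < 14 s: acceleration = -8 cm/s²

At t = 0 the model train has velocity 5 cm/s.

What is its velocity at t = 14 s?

-5 cm/s

Δv equals the area under the a-t graph; then v = v₀ + Δv.
0–6 s: 1 × 6 = 6 cm/s
6–7 s: -11 × 1 = -11 cm/s
7–10 s: 9 × 3 = 27 cm/s
10–14 s: -8 × 4 = -32 cm/s
Δv = -10 cm/s, so v(14) = 5 + (-10) = -5 cm/s.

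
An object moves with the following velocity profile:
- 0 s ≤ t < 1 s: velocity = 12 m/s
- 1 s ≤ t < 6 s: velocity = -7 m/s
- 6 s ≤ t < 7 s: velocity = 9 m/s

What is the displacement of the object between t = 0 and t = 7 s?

Displacement is the signed area under the v-t curve.
0–1 s: 12 × 1 = 12 m
1–6 s: -7 × 5 = -35 m
6–7 s: 9 × 1 = 9 m
Net displacement = -14 m

-14 m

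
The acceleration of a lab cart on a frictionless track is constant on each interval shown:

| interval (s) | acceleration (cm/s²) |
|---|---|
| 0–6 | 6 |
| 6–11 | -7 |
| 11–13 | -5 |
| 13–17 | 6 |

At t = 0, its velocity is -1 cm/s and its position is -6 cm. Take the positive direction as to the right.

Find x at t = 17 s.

181.5 cm

On each constant-a segment, Δv = aΔt and Δx = v₀Δt + ½aΔt²; chain segment to segment.
0–6 s: v starts -1 cm/s; Δx = -1·6 + ½·6·6² = 102 cm; v ends 35 cm/s.
6–11 s: v starts 35 cm/s; Δx = 35·5 + ½·-7·5² = 87.5 cm; v ends 0 cm/s.
11–13 s: v starts 0 cm/s; Δx = 0·2 + ½·-5·2² = -10 cm; v ends -10 cm/s.
13–17 s: v starts -10 cm/s; Δx = -10·4 + ½·6·4² = 8 cm; v ends 14 cm/s.
x(17) = -6 + Σ Δx = 181.5 cm.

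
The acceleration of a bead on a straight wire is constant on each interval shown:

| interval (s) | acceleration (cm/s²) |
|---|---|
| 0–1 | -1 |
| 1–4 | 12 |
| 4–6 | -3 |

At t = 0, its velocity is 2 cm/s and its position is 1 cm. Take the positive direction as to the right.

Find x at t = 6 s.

On each constant-a segment, Δv = aΔt and Δx = v₀Δt + ½aΔt²; chain segment to segment.
0–1 s: v starts 2 cm/s; Δx = 2·1 + ½·-1·1² = 1.5 cm; v ends 1 cm/s.
1–4 s: v starts 1 cm/s; Δx = 1·3 + ½·12·3² = 57 cm; v ends 37 cm/s.
4–6 s: v starts 37 cm/s; Δx = 37·2 + ½·-3·2² = 68 cm; v ends 31 cm/s.
x(6) = 1 + Σ Δx = 127.5 cm.

127.5 cm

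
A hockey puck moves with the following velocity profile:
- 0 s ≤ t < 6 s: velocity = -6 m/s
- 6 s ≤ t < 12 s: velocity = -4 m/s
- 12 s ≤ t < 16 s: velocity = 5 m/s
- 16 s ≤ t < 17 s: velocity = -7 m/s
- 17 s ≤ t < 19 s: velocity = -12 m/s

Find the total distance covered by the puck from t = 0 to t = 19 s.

111 m

Distance (not displacement) is the total path length: add the absolute areas under v-t.
0–6 s: |-6| × 6 = 36 m
6–12 s: |-4| × 6 = 24 m
12–16 s: |5| × 4 = 20 m
16–17 s: |-7| × 1 = 7 m
17–19 s: |-12| × 2 = 24 m
Total distance = 111 m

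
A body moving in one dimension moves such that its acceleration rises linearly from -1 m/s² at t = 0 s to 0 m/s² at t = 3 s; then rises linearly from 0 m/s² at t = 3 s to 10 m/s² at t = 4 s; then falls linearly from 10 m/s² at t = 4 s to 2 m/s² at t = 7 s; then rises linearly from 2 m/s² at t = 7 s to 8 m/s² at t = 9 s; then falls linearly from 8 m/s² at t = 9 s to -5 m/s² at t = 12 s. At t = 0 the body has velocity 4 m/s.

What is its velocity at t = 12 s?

40 m/s

Δv equals the area under the a-t graph; then v = v₀ + Δv.
0–3 s: ½(-1 + 0)(3) = -1.5 m/s
3–4 s: ½(0 + 10)(1) = 5 m/s
4–7 s: ½(10 + 2)(3) = 18 m/s
7–9 s: ½(2 + 8)(2) = 10 m/s
9–12 s: ½(8 + -5)(3) = 4.5 m/s
Δv = 36 m/s, so v(12) = 4 + (36) = 40 m/s.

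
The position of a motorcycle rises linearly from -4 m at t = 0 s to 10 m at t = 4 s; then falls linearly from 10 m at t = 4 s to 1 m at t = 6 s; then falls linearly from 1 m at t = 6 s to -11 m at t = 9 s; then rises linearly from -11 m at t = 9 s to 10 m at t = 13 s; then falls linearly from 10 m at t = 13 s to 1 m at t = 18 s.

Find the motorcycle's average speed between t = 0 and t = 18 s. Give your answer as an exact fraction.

65/18 m/s

Average speed = (total path length)/(elapsed time); on a piecewise-linear x-t graph the path length is Σ|Δx|.
0–4 s: |Δx| = |10 − -4| = 14 m
4–6 s: |Δx| = |1 − 10| = 9 m
6–9 s: |Δx| = |-11 − 1| = 12 m
9–13 s: |Δx| = |10 − -11| = 21 m
13–18 s: |Δx| = |1 − 10| = 9 m
Total path = 65 m; average speed = 65/18 = 65/18 m/s.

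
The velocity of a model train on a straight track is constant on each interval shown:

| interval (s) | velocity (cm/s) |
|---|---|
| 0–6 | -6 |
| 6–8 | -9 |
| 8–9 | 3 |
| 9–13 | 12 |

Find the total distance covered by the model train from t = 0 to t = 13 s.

Total distance travelled is ∫|v| dt — sum the magnitudes of each area piece.
0–6 s: |-6| × 6 = 36 cm
6–8 s: |-9| × 2 = 18 cm
8–9 s: |3| × 1 = 3 cm
9–13 s: |12| × 4 = 48 cm
Total distance = 105 cm

105 cm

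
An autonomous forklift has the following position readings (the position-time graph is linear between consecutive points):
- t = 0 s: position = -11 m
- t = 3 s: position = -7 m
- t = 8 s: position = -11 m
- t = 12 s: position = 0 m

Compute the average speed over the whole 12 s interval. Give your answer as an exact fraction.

Average speed = (total path length)/(elapsed time); on a piecewise-linear x-t graph the path length is Σ|Δx|.
0–3 s: |Δx| = |-7 − -11| = 4 m
3–8 s: |Δx| = |-11 − -7| = 4 m
8–12 s: |Δx| = |0 − -11| = 11 m
Total path = 19 m; average speed = 19/12 = 19/12 m/s.

19/12 m/s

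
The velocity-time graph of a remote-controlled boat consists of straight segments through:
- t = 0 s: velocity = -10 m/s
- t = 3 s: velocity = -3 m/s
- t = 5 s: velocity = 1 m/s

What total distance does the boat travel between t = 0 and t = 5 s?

22 m

Distance (not displacement) is the total path length: add the absolute areas under v-t.
0–3 s: |½(-10 + -3)(3)| = 19.5 m
3–5 s: v = 0 at t = 4.5 s; triangle areas 2.25 + 0.25 = 2.5 m
Total distance = 22 m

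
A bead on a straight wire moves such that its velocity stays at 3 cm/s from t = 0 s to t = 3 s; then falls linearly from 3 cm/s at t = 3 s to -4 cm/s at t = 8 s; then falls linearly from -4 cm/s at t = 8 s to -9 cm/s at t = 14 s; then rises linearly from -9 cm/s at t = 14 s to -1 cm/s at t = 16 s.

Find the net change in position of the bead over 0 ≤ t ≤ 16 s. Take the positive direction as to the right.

Displacement is the signed area under the v-t curve.
0–3 s: 3 × 3 = 9 cm
3–8 s: ½(3 + -4)(5) = -2.5 cm
8–14 s: ½(-4 + -9)(6) = -39 cm
14–16 s: ½(-9 + -1)(2) = -10 cm
Net displacement = -42.5 cm

-42.5 cm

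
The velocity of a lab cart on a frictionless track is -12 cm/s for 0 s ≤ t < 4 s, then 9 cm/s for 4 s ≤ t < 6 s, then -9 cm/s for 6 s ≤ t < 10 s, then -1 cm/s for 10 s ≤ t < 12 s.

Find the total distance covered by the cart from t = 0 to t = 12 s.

104 cm

Total distance travelled is ∫|v| dt — sum the magnitudes of each area piece.
0–4 s: |-12| × 4 = 48 cm
4–6 s: |9| × 2 = 18 cm
6–10 s: |-9| × 4 = 36 cm
10–12 s: |-1| × 2 = 2 cm
Total distance = 104 cm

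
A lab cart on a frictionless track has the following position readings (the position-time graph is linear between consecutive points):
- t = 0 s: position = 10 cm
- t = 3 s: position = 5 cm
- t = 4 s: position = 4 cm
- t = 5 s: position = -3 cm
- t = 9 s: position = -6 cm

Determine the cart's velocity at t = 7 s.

Velocity is the slope of the x-t graph on 5–9 s: (-6 − -3)/(9 − 5) = -0.75 cm/s.

-0.75 cm/s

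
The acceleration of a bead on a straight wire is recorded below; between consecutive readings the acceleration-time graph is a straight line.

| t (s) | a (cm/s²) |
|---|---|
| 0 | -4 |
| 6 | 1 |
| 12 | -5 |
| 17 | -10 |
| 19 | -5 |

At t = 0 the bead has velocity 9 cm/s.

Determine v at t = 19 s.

Δv equals the area under the a-t graph; then v = v₀ + Δv.
0–6 s: ½(-4 + 1)(6) = -9 cm/s
6–12 s: ½(1 + -5)(6) = -12 cm/s
12–17 s: ½(-5 + -10)(5) = -37.5 cm/s
17–19 s: ½(-10 + -5)(2) = -15 cm/s
Δv = -73.5 cm/s, so v(19) = 9 + (-73.5) = -64.5 cm/s.

-64.5 cm/s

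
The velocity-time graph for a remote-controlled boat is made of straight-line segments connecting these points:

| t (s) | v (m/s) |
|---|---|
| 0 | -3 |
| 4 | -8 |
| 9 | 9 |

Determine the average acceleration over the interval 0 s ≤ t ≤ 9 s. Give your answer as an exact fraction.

Average acceleration = Δv/Δt = (9 − -3)/(9 − 0) = 4/3 m/s².

4/3 m/s²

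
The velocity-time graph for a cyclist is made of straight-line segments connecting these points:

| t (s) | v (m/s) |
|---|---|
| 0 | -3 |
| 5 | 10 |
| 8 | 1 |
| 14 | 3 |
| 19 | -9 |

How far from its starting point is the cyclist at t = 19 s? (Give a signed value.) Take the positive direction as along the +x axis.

31 m

Net displacement equals the area under the velocity-time graph (areas below the axis count negative).
0–5 s: ½(-3 + 10)(5) = 17.5 m
5–8 s: ½(10 + 1)(3) = 16.5 m
8–14 s: ½(1 + 3)(6) = 12 m
14–19 s: ½(3 + -9)(5) = -15 m
Net displacement = 31 m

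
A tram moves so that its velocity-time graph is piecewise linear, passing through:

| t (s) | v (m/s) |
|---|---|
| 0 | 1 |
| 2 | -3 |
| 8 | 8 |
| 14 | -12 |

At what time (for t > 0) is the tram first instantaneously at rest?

v changes sign on 0–2 s (from 1 to -3); the graph is linear there, so v = 0 at t = 0 + (-1)·(2 − 0)/(-3 − 1) = 0.5 s.

t = 0.5 s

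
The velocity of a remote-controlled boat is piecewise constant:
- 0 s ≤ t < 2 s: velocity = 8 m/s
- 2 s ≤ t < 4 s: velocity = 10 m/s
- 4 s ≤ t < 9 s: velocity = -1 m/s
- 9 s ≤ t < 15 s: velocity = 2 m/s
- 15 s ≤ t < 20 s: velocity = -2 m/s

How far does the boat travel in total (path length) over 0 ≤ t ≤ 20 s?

Total distance travelled is ∫|v| dt — sum the magnitudes of each area piece.
0–2 s: |8| × 2 = 16 m
2–4 s: |10| × 2 = 20 m
4–9 s: |-1| × 5 = 5 m
9–15 s: |2| × 6 = 12 m
15–20 s: |-2| × 5 = 10 m
Total distance = 63 m

63 m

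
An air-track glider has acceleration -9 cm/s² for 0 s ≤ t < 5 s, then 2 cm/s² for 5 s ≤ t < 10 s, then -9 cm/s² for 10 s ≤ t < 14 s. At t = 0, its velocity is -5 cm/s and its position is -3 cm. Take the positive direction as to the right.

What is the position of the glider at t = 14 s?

On each constant-a segment, Δv = aΔt and Δx = v₀Δt + ½aΔt²; chain segment to segment.
0–5 s: v starts -5 cm/s; Δx = -5·5 + ½·-9·5² = -137.5 cm; v ends -50 cm/s.
5–10 s: v starts -50 cm/s; Δx = -50·5 + ½·2·5² = -225 cm; v ends -40 cm/s.
10–14 s: v starts -40 cm/s; Δx = -40·4 + ½·-9·4² = -232 cm; v ends -76 cm/s.
x(14) = -3 + Σ Δx = -597.5 cm.

-597.5 cm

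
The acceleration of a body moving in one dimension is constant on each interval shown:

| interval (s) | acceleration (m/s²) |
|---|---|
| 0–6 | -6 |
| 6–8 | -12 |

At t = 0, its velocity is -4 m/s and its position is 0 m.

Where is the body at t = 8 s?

On each constant-a segment, Δv = aΔt and Δx = v₀Δt + ½aΔt²; chain segment to segment.
0–6 s: v starts -4 m/s; Δx = -4·6 + ½·-6·6² = -132 m; v ends -40 m/s.
6–8 s: v starts -40 m/s; Δx = -40·2 + ½·-12·2² = -104 m; v ends -64 m/s.
x(8) = 0 + Σ Δx = -236 m.

-236 m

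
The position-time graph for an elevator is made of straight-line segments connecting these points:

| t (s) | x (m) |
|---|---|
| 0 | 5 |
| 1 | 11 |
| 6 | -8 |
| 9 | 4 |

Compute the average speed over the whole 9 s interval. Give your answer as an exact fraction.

Average speed = (total path length)/(elapsed time); on a piecewise-linear x-t graph the path length is Σ|Δx|.
0–1 s: |Δx| = |11 − 5| = 6 m
1–6 s: |Δx| = |-8 − 11| = 19 m
6–9 s: |Δx| = |4 − -8| = 12 m
Total path = 37 m; average speed = 37/9 = 37/9 m/s.

37/9 m/s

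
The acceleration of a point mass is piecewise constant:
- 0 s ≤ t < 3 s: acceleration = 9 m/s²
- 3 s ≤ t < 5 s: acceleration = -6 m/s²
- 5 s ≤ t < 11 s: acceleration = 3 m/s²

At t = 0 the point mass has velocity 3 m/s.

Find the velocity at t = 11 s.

Δv equals the area under the a-t graph; then v = v₀ + Δv.
0–3 s: 9 × 3 = 27 m/s
3–5 s: -6 × 2 = -12 m/s
5–11 s: 3 × 6 = 18 m/s
Δv = 33 m/s, so v(11) = 3 + (33) = 36 m/s.

36 m/s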